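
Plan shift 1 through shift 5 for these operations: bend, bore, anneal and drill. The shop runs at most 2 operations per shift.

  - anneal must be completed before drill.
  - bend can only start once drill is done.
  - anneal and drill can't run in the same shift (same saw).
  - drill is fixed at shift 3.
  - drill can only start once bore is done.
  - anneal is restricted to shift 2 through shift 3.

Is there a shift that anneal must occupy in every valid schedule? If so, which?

shift 2

anneal's window is shift 2–shift 3.
drill is fixed at shift 3, and anneal can't share a shift with drill.
So anneal must be shift 2.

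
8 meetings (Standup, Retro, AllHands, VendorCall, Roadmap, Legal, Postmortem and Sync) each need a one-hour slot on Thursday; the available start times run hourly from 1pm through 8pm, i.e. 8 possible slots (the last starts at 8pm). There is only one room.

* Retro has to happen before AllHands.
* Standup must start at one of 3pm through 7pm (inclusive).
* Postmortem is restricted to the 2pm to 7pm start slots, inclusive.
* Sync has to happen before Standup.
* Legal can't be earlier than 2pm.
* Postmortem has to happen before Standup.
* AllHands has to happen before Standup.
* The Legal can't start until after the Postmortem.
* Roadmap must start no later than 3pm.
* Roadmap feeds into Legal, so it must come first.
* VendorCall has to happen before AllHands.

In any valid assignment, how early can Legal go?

8pm

Legal is available from 2pm; precedence pushes Legal to at least 3pm.
Legal at 8pm is achievable: Roadmap=1pm, Postmortem=2pm, AllHands=5pm, Retro=3pm, Standup=7pm, VendorCall=4pm, Legal=8pm, Sync=6pm.
Nothing earlier works — the capacity limit rule out every slot before 8pm.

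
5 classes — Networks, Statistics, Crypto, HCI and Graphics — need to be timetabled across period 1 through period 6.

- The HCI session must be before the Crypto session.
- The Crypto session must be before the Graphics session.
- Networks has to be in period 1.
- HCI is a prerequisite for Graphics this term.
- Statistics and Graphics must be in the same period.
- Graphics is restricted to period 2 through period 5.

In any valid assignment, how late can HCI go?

period 3

Downstream work caps HCI at period 3.
HCI at period 3 is achievable: Graphics=period 5; HCI=period 3; Networks=period 1; Crypto=period 4; Statistics=period 5.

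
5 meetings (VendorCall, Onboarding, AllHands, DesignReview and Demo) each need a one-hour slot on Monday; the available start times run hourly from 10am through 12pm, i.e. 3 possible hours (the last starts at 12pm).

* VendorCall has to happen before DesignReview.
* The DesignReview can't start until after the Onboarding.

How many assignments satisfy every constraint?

Splitting on VendorCall: it can be 10am (27), 11am (18). Listing each branch's schedules as (Onboarding, AllHands, DesignReview, Demo):
VendorCall=10am: (10am,10am,11am,10am) (10am,10am,11am,11am) (10am,10am,11am,12pm) (10am,10am,12pm,10am) (10am,10am,12pm,11am) (10am,10am,12pm,12pm) (10am,11am,11am,10am) (10am,11am,11am,11am) (10am,11am,11am,12pm) (10am,11am,12pm,10am) (10am,11am,12pm,11am) (10am,11am,12pm,12pm) (10am,12pm,11am,10am) (10am,12pm,11am,11am) (10am,12pm,11am,12pm) (10am,12pm,12pm,10am) (10am,12pm,12pm,11am) (10am,12pm,12pm,12pm) (11am,10am,12pm,10am) (11am,10am,12pm,11am) (11am,10am,12pm,12pm) (11am,11am,12pm,10am) (11am,11am,12pm,11am) (11am,11am,12pm,12pm) (11am,12pm,12pm,10am) (11am,12pm,12pm,11am) (11am,12pm,12pm,12pm) — 27.
VendorCall=11am: (10am,10am,12pm,10am) (10am,10am,12pm,11am) (10am,10am,12pm,12pm) (10am,11am,12pm,10am) (10am,11am,12pm,11am) (10am,11am,12pm,12pm) (10am,12pm,12pm,10am) (10am,12pm,12pm,11am) (10am,12pm,12pm,12pm) (11am,10am,12pm,10am) (11am,10am,12pm,11am) (11am,10am,12pm,12pm) (11am,11am,12pm,10am) (11am,11am,12pm,11am) (11am,11am,12pm,12pm) (11am,12pm,12pm,10am) (11am,12pm,12pm,11am) (11am,12pm,12pm,12pm) — 18.
Summing: 27 + 18 = 45.

45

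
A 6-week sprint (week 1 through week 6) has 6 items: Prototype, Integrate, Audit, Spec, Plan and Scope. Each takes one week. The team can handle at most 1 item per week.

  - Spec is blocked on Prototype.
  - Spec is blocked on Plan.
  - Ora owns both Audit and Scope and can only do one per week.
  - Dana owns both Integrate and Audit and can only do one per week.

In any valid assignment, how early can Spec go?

week 3

Precedence pushes Spec to at least week 2.
Spec at week 3 is achievable: Scope=week 6; Integrate=week 4; Spec=week 3; Prototype=week 1; Audit=week 5; Plan=week 2.
Nothing earlier works — the conflict and capacity constraints rule out every week before week 3.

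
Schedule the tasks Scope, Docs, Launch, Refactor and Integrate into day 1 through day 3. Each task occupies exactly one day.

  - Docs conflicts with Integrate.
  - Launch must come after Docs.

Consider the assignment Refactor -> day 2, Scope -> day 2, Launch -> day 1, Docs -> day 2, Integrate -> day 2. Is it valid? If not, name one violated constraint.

Docs conflicts with Integrate — violated.
Launch must come after Docs — violated.

No — it violates: Launch must come after Docs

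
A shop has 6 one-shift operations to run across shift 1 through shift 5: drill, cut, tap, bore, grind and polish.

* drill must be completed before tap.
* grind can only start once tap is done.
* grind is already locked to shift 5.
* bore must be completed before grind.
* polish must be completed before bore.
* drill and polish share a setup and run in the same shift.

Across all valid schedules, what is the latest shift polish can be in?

shift 3

Downstream work caps polish at shift 3.
polish at shift 3 is achievable: cut=shift 1, bore=shift 4, grind=shift 5, drill=shift 3, tap=shift 4, polish=shift 3.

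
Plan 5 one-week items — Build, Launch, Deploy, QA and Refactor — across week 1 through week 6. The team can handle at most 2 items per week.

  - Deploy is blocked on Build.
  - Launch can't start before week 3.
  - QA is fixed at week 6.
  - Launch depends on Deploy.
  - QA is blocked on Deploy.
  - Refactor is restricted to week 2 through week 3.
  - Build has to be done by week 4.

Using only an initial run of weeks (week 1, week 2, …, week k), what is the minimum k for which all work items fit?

The precedence chain requires at least 3 distinct weeks.
With at most 2 per week and 5 work items, at least 3 weeks are needed.
QA can't be placed before week 6, so the schedule must run through at least week 6.
6 works (last occupied week: week 6): for example Refactor=week 2; Launch=week 3; Build=week 1; Deploy=week 2; QA=week 6.

6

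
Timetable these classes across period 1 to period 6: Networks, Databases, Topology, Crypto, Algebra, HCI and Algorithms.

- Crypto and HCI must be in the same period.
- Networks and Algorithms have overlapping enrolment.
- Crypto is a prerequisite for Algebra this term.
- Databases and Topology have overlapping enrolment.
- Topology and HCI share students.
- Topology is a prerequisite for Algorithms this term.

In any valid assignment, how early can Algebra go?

Precedence pushes Algebra to at least period 2.
Algebra at period 2 is achievable: Algebra -> period 2; Topology -> period 2; HCI -> period 1; Crypto -> period 1; Networks -> period 1; Algorithms -> period 3; Databases -> period 1.

period 2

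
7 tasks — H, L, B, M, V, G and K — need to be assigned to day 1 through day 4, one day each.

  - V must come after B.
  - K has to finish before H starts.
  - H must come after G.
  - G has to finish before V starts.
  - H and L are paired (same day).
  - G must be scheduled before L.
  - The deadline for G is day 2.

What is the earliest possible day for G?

G's own window allows nothing later than day 2.
G at day 1 is achievable: H -> day 2, V -> day 2, G -> day 1, M -> day 1, K -> day 1, B -> day 1, L -> day 2.

day 1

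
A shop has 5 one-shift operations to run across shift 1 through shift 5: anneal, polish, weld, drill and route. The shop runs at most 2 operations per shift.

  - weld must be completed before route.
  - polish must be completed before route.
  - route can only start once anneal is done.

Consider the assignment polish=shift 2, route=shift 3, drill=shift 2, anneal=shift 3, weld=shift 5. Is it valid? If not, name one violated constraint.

Invalid. weld must be completed before route.

route can only start once anneal is done — violated.
The shop runs at most 2 operations per shift — holds.
weld must be completed before route — violated.
polish must be completed before route — holds.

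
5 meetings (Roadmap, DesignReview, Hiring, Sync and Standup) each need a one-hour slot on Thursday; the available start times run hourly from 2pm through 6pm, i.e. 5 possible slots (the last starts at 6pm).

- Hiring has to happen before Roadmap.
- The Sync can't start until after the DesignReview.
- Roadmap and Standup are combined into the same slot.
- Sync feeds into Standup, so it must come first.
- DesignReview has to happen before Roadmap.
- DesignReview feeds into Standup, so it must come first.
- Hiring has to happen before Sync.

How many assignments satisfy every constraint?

Splitting on Roadmap: it can be 4pm (1), 5pm (5), 6pm (14). Listing each branch's schedules as (DesignReview, Hiring, Sync, Standup):
Roadmap=4pm: (2pm,2pm,3pm,4pm) — 1.
Roadmap=5pm: (2pm,2pm,3pm,5pm) (2pm,2pm,4pm,5pm) (2pm,3pm,4pm,5pm) (3pm,2pm,4pm,5pm) (3pm,3pm,4pm,5pm) — 5.
Roadmap=6pm: (2pm,2pm,3pm,6pm) (2pm,2pm,4pm,6pm) (2pm,2pm,5pm,6pm) (2pm,3pm,4pm,6pm) (2pm,3pm,5pm,6pm) (2pm,4pm,5pm,6pm) (3pm,2pm,4pm,6pm) (3pm,2pm,5pm,6pm) (3pm,3pm,4pm,6pm) (3pm,3pm,5pm,6pm) (3pm,4pm,5pm,6pm) (4pm,2pm,5pm,6pm) (4pm,3pm,5pm,6pm) (4pm,4pm,5pm,6pm) — 14.
Summing: 1 + 5 + 14 = 20.

20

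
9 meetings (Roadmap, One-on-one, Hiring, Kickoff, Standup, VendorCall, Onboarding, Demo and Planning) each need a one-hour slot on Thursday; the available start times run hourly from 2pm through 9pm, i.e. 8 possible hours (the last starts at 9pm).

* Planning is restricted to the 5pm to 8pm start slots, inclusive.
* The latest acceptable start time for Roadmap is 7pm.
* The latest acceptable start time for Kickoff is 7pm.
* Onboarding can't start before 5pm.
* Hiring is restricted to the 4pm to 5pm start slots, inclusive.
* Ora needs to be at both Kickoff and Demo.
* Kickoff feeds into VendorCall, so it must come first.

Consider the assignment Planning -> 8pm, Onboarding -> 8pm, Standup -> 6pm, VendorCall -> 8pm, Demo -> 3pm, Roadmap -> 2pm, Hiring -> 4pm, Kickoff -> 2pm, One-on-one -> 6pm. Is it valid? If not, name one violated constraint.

Valid

The latest acceptable start time for Kickoff is 7pm — holds.
Onboarding can't start before 5pm — holds.
Kickoff feeds into VendorCall, so it must come first — holds.
Planning is restricted to the 5pm to 8pm start slots, inclusive — holds.
Hiring is restricted to the 4pm to 5pm start slots, inclusive — holds.
The latest acceptable start time for Roadmap is 7pm — holds.
Ora needs to be at both Kickoff and Demo — holds.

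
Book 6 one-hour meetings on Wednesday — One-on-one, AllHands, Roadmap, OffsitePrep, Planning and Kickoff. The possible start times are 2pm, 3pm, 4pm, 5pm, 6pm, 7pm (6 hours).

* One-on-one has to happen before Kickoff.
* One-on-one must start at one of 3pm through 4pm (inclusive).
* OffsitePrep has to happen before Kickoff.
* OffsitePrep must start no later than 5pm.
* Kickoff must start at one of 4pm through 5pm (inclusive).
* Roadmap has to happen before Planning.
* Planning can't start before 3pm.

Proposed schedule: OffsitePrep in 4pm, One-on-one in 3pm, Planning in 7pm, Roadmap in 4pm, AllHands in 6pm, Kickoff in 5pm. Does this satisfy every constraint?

Kickoff must start at one of 4pm through 5pm (inclusive) — holds.
One-on-one must start at one of 3pm through 4pm (inclusive) — holds.
Planning can't start before 3pm — holds.
Roadmap has to happen before Planning — holds.
One-on-one has to happen before Kickoff — holds.
OffsitePrep must start no later than 5pm — holds.
OffsitePrep has to happen before Kickoff — holds.

Yes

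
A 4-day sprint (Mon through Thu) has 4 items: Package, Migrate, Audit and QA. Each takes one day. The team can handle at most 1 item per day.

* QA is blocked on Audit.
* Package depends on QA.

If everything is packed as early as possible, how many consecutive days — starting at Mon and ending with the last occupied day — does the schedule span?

4 days

The precedence chain requires at least 3 distinct days.
With at most 1 per day and 4 work items, at least 4 days are needed.
4 works (last occupied day: Thu): for example QA -> Tue, Package -> Wed, Migrate -> Thu, Audit -> Mon.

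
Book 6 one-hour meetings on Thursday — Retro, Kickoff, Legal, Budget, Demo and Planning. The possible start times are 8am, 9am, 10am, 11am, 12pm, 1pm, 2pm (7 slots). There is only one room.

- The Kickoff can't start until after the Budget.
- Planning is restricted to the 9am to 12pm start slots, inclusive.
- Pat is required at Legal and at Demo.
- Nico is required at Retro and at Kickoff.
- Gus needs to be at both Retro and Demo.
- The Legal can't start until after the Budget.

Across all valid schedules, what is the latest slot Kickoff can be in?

Precedence pushes Kickoff to at least 9am.
Kickoff at 2pm is achievable: Demo in 12pm; Legal in 10am; Kickoff in 2pm; Budget in 8am; Planning in 9am; Retro in 11am.

2pm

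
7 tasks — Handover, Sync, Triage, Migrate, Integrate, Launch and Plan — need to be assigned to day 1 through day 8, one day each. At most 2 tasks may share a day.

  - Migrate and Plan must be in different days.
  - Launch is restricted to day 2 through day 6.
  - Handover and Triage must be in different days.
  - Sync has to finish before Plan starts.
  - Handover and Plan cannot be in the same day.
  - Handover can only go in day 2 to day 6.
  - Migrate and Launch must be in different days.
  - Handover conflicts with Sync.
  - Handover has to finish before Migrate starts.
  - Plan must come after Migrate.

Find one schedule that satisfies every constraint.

Launch in day 2; Integrate in day 3; Plan in day 4; Triage in day 1; Handover in day 2; Sync in day 1; Migrate in day 3

Checking: Sync(day 1) before Plan(day 4); Migrate(day 3) before Plan(day 4); Handover(day 2) before Migrate(day 3); Handover(day 2) != Triage(day 1); Handover(day 2) != Plan(day 4); Migrate(day 3) != Plan(day 4); Handover(day 2) != Sync(day 1); Migrate(day 3) != Launch(day 2); Handover=day 2 in [day 2,day 6]; Launch=day 2 in [day 2,day 6]; max 2 per day (cap 2).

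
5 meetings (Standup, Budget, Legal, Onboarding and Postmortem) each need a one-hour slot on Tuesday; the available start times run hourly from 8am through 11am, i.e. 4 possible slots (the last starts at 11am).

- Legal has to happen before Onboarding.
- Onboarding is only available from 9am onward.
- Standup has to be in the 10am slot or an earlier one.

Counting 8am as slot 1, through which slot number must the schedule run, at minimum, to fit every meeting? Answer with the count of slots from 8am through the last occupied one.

The precedence chain requires at least 2 distinct slots.
2 works (last occupied slot: 9am): for example Onboarding=9am; Budget=8am; Legal=8am; Postmortem=8am; Standup=8am.

2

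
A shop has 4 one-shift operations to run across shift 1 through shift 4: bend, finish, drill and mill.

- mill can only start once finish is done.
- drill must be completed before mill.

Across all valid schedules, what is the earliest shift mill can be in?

Precedence pushes mill to at least shift 2.
mill at shift 2 is achievable: drill -> shift 1; mill -> shift 2; finish -> shift 1; bend -> shift 1.

shift 2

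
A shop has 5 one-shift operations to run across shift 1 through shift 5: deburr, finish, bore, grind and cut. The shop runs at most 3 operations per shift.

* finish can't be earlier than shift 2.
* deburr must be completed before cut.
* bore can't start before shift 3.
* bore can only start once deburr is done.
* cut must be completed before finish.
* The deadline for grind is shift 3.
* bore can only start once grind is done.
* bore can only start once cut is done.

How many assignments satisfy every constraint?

57

Splitting on deburr: it can be shift 1 (39), shift 2 (15), shift 3 (3). Listing each branch's schedules as (finish, bore, grind, cut) by shift number:
deburr=shift 1: (3,3,1,2) (3,3,2,2) (3,4,1,2) (3,4,2,2) (3,4,3,2) (3,5,1,2) (3,5,2,2) (3,5,3,2) (4,3,1,2) (4,3,2,2) (4,4,1,2) (4,4,1,3) (4,4,2,2) (4,4,2,3) (4,4,3,2) (4,4,3,3) (4,5,1,2) (4,5,1,3) (4,5,2,2) (4,5,2,3) (4,5,3,2) (4,5,3,3) (5,3,1,2) (5,3,2,2) (5,4,1,2) (5,4,1,3) (5,4,2,2) (5,4,2,3) (5,4,3,2) (5,4,3,3) (5,5,1,2) (5,5,1,3) (5,5,1,4) (5,5,2,2) (5,5,2,3) (5,5,2,4) (5,5,3,2) (5,5,3,3) (5,5,3,4) — 39.
deburr=shift 2: (4,4,1,3) (4,4,2,3) (4,4,3,3) (4,5,1,3) (4,5,2,3) (4,5,3,3) (5,4,1,3) (5,4,2,3) (5,4,3,3) (5,5,1,3) (5,5,1,4) (5,5,2,3) (5,5,2,4) (5,5,3,3) (5,5,3,4) — 15.
deburr=shift 3: (5,5,1,4) (5,5,2,4) (5,5,3,4) — 3.
Summing: 39 + 15 + 3 = 57.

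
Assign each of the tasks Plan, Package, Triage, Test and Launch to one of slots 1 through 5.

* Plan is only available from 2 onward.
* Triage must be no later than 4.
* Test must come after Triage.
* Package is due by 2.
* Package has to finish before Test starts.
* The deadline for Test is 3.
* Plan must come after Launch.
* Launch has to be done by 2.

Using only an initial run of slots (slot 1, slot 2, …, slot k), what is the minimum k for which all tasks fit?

2

The precedence chain requires at least 2 distinct slots.
2 works (last occupied slot: 2): for example Package=1; Launch=1; Plan=2; Test=2; Triage=1.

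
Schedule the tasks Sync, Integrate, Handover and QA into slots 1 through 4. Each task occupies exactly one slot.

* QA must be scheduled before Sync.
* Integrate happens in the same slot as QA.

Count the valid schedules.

Splitting on Sync: it can be 2 (4), 3 (8), 4 (12). Listing each branch's schedules as (Integrate, Handover, QA):
Sync=2: (1,1,1) (1,2,1) (1,3,1) (1,4,1) — 4.
Sync=3: (1,1,1) (1,2,1) (1,3,1) (1,4,1) (2,1,2) (2,2,2) (2,3,2) (2,4,2) — 8.
Sync=4: (1,1,1) (1,2,1) (1,3,1) (1,4,1) (2,1,2) (2,2,2) (2,3,2) (2,4,2) (3,1,3) (3,2,3) (3,3,3) (3,4,3) — 12.
Summing: 4 + 8 + 12 = 24.

24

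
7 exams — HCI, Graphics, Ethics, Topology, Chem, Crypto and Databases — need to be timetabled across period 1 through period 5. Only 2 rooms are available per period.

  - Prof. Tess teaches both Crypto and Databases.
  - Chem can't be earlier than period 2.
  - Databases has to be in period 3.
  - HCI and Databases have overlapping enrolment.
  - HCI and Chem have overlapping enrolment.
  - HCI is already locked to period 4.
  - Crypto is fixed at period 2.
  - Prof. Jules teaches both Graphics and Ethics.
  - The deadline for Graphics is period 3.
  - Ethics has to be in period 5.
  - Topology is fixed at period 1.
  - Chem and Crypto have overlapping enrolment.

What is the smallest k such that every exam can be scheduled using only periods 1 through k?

With at most 2 per period and 7 exams, at least 4 periods are needed.
Ethics can't be placed before period 5, so the schedule must run through at least period 5.
5 works (last occupied period: period 5): for example Topology in period 1; Crypto in period 2; Ethics in period 5; Graphics in period 1; Databases in period 3; Chem in period 3; HCI in period 4.

5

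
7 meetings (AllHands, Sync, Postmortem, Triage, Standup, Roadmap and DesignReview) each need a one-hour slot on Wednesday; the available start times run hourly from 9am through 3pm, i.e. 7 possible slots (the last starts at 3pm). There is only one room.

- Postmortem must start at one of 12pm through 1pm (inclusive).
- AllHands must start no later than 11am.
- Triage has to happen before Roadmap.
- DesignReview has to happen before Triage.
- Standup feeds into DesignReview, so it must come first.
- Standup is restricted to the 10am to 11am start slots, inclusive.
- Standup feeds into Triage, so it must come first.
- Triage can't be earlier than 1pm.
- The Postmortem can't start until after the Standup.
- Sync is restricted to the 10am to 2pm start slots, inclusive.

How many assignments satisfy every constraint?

7

Splitting on Sync: it can be 10am (2), 11am (2), 12pm (1), 1pm (1), 2pm (1). Listing each branch's schedules as (AllHands, Postmortem, Triage, Standup, Roadmap, DesignReview):
Sync=10am: (9am,12pm,2pm,11am,3pm,1pm) (9am,1pm,2pm,11am,3pm,12pm) — 2.
Sync=11am: (9am,12pm,2pm,10am,3pm,1pm) (9am,1pm,2pm,10am,3pm,12pm) — 2.
Sync=12pm: (9am,1pm,2pm,10am,3pm,11am) — 1.
Sync=1pm: (9am,12pm,2pm,10am,3pm,11am) — 1.
Sync=2pm: (9am,12pm,1pm,10am,3pm,11am) — 1.
Summing: 2 + 2 + 1 + 1 + 1 = 7.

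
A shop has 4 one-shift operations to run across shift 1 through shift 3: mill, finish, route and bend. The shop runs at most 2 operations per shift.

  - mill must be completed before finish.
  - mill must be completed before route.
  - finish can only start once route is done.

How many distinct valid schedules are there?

3

Enumerating: route in shift 2, finish in shift 3, mill in shift 1, bend in shift 1 | bend in shift 2, mill in shift 1, finish in shift 3, route in shift 2 | route=shift 2, finish=shift 3, bend=shift 3, mill=shift 1.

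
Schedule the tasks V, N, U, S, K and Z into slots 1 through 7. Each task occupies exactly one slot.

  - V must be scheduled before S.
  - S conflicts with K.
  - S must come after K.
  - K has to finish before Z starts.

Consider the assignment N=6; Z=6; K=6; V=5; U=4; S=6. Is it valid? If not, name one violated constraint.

No — it violates: S conflicts with K

K has to finish before Z starts — violated.
S conflicts with K — violated.
V must be scheduled before S — holds.
S must come after K — violated.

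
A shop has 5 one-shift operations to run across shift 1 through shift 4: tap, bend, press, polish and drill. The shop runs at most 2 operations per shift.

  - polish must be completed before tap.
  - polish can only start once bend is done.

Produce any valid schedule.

bend=shift 1, press=shift 1, tap=shift 3, drill=shift 2, polish=shift 2

Checking: bend(shift 1) before polish(shift 2); polish(shift 2) before tap(shift 3); max 2 per shift (cap 2).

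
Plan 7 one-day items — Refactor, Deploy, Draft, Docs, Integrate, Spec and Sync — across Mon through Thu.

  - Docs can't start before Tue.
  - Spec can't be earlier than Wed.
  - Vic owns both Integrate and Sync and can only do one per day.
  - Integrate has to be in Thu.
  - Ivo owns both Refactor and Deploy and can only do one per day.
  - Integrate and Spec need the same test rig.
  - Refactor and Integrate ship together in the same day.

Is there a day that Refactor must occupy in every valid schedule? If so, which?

Thu

Refactor must be in the same day as Integrate, which can't be before Thu, so Refactor is at least Thu.
So Refactor is pinned to Thu.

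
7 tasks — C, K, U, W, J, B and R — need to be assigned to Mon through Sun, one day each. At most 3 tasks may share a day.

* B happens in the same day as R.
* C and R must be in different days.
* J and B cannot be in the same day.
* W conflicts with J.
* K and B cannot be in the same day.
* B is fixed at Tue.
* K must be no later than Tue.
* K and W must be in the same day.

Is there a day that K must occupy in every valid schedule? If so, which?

Mon

K's window is Mon–Tue.
B is fixed at Tue, and K can't share a day with B.
So K must be Mon.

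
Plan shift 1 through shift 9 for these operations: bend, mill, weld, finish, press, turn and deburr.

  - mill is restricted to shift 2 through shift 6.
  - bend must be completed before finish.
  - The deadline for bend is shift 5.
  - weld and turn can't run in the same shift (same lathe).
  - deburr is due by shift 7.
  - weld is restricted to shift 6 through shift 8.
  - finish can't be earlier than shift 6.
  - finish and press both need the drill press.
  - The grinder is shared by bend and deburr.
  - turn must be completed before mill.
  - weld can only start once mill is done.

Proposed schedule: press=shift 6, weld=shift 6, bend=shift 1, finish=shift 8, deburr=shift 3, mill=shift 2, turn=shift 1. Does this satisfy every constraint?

bend must be completed before finish — holds.
The deadline for bend is shift 5 — holds.
finish can't be earlier than shift 6 — holds.
weld can only start once mill is done — holds.
weld is restricted to shift 6 through shift 8 — holds.
deburr is due by shift 7 — holds.
weld and turn can't run in the same shift (same lathe) — holds.
turn must be completed before mill — holds.
The grinder is shared by bend and deburr — holds.
finish and press both need the drill press — holds.
mill is restricted to shift 2 through shift 6 — holds.

Valid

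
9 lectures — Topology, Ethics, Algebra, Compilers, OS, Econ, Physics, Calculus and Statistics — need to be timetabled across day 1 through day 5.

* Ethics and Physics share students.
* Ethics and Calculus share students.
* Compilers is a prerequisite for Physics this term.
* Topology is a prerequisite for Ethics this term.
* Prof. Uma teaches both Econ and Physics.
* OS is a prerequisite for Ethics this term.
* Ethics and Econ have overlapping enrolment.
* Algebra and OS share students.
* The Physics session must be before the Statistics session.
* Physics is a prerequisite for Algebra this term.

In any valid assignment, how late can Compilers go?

day 3

Downstream work caps Compilers at day 3.
Compilers at day 3 is achievable: Econ -> day 1, Statistics -> day 5, Calculus -> day 1, Physics -> day 4, OS -> day 1, Compilers -> day 3, Ethics -> day 2, Topology -> day 1, Algebra -> day 5.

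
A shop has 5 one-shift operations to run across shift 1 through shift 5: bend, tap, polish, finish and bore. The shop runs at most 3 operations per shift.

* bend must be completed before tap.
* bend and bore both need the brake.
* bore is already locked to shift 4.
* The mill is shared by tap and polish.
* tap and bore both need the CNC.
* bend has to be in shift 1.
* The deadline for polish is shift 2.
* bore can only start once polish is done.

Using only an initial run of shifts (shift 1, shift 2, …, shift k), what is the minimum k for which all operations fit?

The precedence chain requires at least 2 distinct shifts.
With at most 3 per shift and 5 operations, at least 2 shifts are needed.
bore can't be placed before shift 4, so the schedule must run through at least shift 4.
4 works (last occupied shift: shift 4): for example tap in shift 2; finish in shift 1; bore in shift 4; bend in shift 1; polish in shift 1.

4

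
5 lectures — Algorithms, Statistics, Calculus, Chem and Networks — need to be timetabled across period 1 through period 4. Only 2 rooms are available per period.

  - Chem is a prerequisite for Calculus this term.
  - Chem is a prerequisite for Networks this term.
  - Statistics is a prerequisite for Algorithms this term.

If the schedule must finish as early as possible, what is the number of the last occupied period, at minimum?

The precedence chain requires at least 2 distinct periods.
With at most 2 per period and 5 lectures, at least 3 periods are needed.
3 works (last occupied period: period 3): for example Algorithms -> period 2; Chem -> period 1; Networks -> period 3; Calculus -> period 2; Statistics -> period 1.

3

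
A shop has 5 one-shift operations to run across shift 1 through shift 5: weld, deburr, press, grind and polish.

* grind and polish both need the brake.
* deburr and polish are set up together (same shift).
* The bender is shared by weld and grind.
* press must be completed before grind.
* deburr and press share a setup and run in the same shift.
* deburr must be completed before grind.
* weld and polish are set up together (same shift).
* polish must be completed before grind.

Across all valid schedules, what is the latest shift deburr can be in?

Downstream work caps deburr at shift 4.
deburr at shift 4 is achievable: polish in shift 4; deburr in shift 4; press in shift 4; weld in shift 4; grind in shift 5.

shift 4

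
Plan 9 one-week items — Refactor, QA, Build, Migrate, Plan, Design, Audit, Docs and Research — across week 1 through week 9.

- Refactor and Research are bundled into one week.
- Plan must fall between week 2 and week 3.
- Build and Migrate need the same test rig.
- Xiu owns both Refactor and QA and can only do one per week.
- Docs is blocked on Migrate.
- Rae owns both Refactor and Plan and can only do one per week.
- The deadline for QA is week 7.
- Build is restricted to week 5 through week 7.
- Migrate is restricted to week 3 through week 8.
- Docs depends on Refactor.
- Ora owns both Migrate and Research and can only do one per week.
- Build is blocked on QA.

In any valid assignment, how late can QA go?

QA's own window allows nothing later than week 7; downstream work caps QA at week 6.
QA at week 6 is achievable: Build=week 7, Migrate=week 3, Research=week 1, Docs=week 4, Refactor=week 1, Design=week 1, QA=week 6, Audit=week 1, Plan=week 2.

week 6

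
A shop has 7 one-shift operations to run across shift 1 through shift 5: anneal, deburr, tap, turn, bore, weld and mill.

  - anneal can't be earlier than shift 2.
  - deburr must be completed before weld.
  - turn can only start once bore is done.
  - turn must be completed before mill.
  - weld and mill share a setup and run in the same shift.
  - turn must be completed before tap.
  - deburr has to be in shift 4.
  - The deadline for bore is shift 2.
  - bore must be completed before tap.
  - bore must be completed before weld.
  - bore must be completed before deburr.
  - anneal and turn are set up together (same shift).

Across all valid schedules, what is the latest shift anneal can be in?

Anneal is available from shift 2; anneal must be in the same shift as turn, which can't be after shift 4, so anneal is at most shift 4.
anneal at shift 4 is achievable: tap=shift 5; turn=shift 4; weld=shift 5; deburr=shift 4; bore=shift 1; mill=shift 5; anneal=shift 4.

shift 4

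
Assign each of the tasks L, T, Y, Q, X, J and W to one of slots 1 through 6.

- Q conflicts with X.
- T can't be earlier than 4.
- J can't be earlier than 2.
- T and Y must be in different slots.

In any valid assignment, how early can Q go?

Q at 1 is achievable: T -> 4, X -> 2, Q -> 1, J -> 2, L -> 1, Y -> 1, W -> 1.

1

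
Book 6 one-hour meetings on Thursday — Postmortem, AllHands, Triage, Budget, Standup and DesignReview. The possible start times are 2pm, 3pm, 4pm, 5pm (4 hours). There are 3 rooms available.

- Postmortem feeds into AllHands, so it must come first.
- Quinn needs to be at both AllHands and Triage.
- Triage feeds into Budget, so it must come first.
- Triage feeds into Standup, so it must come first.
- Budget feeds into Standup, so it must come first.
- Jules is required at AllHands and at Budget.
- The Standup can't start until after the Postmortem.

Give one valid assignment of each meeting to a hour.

DesignReview=2pm; Postmortem=2pm; Budget=3pm; AllHands=4pm; Triage=2pm; Standup=4pm

Checking: Triage(2pm) before Standup(4pm); Triage(2pm) before Budget(3pm); Budget(3pm) before Standup(4pm); Postmortem(2pm) before Standup(4pm); Postmortem(2pm) before AllHands(4pm); AllHands(4pm) != Triage(2pm); AllHands(4pm) != Budget(3pm); max 3 per hour (cap 3).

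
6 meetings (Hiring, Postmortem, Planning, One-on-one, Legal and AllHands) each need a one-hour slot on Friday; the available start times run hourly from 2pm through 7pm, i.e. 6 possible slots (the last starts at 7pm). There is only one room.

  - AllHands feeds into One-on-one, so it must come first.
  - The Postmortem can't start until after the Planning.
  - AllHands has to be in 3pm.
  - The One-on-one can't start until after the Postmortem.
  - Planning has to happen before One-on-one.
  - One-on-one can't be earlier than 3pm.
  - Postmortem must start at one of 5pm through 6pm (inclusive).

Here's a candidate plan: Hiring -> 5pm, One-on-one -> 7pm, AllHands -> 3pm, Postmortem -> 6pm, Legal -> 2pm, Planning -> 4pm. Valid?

AllHands feeds into One-on-one, so it must come first — holds.
One-on-one can't be earlier than 3pm — holds.
There is only one room — holds.
The Postmortem can't start until after the Planning — holds.
The One-on-one can't start until after the Postmortem — holds.
Planning has to happen before One-on-one — holds.
AllHands has to be in 3pm — holds.
Postmortem must start at one of 5pm through 6pm (inclusive) — holds.

Yes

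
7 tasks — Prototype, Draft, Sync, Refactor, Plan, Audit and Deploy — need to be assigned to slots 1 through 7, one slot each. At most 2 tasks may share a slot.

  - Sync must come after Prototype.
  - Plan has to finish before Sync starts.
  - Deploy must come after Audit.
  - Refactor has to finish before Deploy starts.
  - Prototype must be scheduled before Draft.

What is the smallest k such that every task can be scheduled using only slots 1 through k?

4 slots

The precedence chain requires at least 2 distinct slots.
With at most 2 per slot and 7 tasks, at least 4 slots are needed.
4 works (last occupied slot: 4): for example Audit=3, Refactor=3, Draft=2, Deploy=4, Sync=2, Prototype=1, Plan=1.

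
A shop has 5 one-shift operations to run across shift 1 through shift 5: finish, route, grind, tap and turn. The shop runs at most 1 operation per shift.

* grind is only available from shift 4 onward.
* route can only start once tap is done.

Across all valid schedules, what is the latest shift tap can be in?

Downstream work caps tap at shift 4.
tap at shift 3 is achievable: turn -> shift 2, tap -> shift 3, finish -> shift 1, grind -> shift 4, route -> shift 5.
Nothing later works — the capacity limit rule out every shift after shift 3.

shift 3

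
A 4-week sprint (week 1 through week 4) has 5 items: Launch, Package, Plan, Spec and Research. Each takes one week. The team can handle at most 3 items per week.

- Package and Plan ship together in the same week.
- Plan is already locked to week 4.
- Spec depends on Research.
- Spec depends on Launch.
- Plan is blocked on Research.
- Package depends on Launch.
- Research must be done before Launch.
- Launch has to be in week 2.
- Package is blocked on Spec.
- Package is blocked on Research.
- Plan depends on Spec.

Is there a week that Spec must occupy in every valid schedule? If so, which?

week 3

Launch is fixed at week 2 and must come before Spec, so Spec is at least week 3.
Plan is fixed at week 4 and must come after Spec, so Spec is at most week 3.
So Spec must be week 3.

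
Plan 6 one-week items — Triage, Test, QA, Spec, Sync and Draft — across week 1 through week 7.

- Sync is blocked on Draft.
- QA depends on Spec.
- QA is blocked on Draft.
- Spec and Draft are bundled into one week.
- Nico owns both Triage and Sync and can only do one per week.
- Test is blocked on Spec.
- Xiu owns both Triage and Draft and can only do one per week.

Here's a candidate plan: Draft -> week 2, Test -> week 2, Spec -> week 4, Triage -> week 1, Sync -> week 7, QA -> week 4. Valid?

No. Test is blocked on Spec is not satisfied.

Xiu owns both Triage and Draft and can only do one per week — holds.
QA depends on Spec — violated.
Nico owns both Triage and Sync and can only do one per week — holds.
Test is blocked on Spec — violated.
Spec and Draft are bundled into one week — violated.
Sync is blocked on Draft — holds.
QA is blocked on Draft — holds.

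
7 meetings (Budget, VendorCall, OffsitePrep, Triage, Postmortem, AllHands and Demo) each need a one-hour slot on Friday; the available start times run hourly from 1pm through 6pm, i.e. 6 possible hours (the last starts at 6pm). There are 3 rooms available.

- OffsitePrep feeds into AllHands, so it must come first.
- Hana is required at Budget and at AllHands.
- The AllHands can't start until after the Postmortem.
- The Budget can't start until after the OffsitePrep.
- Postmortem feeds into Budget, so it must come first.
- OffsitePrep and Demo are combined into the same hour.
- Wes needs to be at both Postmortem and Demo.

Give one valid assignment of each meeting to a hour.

Triage=2pm; OffsitePrep=1pm; Postmortem=2pm; VendorCall=1pm; Demo=1pm; AllHands=4pm; Budget=3pm

Checking: OffsitePrep(1pm) before Budget(3pm); Postmortem(2pm) before Budget(3pm); OffsitePrep(1pm) before AllHands(4pm); Postmortem(2pm) before AllHands(4pm); Postmortem(2pm) != Demo(1pm); Budget(3pm) != AllHands(4pm); OffsitePrep = Demo = 1pm; max 3 per hour (cap 3).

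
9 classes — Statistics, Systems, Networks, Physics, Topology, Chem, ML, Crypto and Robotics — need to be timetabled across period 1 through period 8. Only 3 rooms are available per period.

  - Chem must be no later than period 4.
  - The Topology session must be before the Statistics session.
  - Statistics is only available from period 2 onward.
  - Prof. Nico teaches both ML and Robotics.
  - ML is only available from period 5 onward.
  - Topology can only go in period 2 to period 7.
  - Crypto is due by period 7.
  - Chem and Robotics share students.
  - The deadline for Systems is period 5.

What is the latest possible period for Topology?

Topology is available from period 2; Topology's own window allows nothing later than period 7.
Topology at period 7 is achievable: Physics -> period 2, Topology -> period 7, Statistics -> period 8, Networks -> period 2, ML -> period 5, Robotics -> period 2, Systems -> period 1, Chem -> period 1, Crypto -> period 1.

period 7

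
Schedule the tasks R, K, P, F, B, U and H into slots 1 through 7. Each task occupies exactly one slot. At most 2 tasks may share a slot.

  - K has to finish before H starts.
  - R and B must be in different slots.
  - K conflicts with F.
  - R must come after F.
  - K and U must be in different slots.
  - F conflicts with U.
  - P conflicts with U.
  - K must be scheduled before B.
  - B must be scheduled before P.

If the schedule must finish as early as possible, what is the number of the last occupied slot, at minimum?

The precedence chain requires at least 3 distinct slots.
With at most 2 per slot and 7 tasks, at least 4 slots are needed.
4 works (last occupied slot: 4): for example R -> 3, B -> 2, U -> 4, F -> 2, P -> 3, H -> 4, K -> 1.

slot 4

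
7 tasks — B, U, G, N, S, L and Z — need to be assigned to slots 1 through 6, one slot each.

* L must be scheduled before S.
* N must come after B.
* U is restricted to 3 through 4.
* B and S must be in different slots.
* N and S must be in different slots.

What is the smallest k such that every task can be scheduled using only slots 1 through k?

The precedence chain requires at least 2 distinct slots.
U can't be placed before 3, so the schedule must run through at least slot 3.
3 works (last occupied slot: 3): for example G in 1, S in 3, L in 1, N in 2, Z in 1, U in 3, B in 1.

3 slots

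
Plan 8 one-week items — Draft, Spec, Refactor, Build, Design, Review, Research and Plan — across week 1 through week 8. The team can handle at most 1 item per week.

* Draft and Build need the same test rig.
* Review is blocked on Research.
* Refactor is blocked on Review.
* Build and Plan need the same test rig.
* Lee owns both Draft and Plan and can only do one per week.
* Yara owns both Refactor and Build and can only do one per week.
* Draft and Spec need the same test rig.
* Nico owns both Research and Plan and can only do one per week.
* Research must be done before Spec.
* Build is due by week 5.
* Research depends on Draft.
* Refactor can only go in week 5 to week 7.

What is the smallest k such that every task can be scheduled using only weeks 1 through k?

8 weeks

The precedence chain requires at least 4 distinct weeks.
With at most 1 per week and 8 tasks, at least 8 weeks are needed.
Refactor can't be placed before week 5, so the schedule must run through at least week 5.
8 works (last occupied week: week 8): for example Draft -> week 2, Plan -> week 8, Build -> week 1, Research -> week 3, Spec -> week 6, Review -> week 4, Refactor -> week 5, Design -> week 7.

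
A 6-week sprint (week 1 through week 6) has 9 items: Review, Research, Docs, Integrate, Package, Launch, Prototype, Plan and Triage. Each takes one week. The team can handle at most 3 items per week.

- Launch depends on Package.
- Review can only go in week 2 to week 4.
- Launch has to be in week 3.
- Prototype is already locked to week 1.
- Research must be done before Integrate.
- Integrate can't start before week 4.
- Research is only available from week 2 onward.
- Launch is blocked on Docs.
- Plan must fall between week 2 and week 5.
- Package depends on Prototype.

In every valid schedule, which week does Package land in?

Prototype is fixed at week 1 and must come before Package, so Package is at least week 2.
Launch is fixed at week 3 and must come after Package, so Package is at most week 2.
So Package must be week 2.

week 2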